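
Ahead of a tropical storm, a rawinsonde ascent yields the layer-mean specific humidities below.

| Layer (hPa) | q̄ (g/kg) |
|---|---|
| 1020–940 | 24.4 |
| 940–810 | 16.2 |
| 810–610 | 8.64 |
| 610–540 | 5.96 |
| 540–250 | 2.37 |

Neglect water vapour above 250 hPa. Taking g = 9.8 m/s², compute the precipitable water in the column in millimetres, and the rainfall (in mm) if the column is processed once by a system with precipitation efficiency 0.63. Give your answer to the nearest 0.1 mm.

Precipitable water is the column-integrated vapour mass per unit area: PW = (1/g) Σ q̄ Δp, with q in kg/kg and Δp in Pa (1 kg/m² of water = 1 mm).
Layer 1020–940 hPa: Δp = 80 hPa = 8000 Pa, q̄ = 0.0244 kg/kg → 0.0244 × 8000 / 9.8 = 19.92 mm
Layer 940–810 hPa: Δp = 130 hPa = 13000 Pa, q̄ = 0.0162 kg/kg → 0.0162 × 13000 / 9.8 = 21.49 mm
Layer 810–610 hPa: Δp = 200 hPa = 20000 Pa, q̄ = 0.00864 kg/kg → 0.00864 × 20000 / 9.8 = 17.63 mm
Layer 610–540 hPa: Δp = 70 hPa = 7000 Pa, q̄ = 0.00596 kg/kg → 0.00596 × 7000 / 9.8 = 4.26 mm
Layer 540–250 hPa: Δp = 290 hPa = 29000 Pa, q̄ = 0.00237 kg/kg → 0.00237 × 29000 / 9.8 = 7.01 mm
PW = 19.92 + 21.49 + 17.63 + 4.26 + 7.01 = 70.31 ≈ 70.3 mm.
Rainfall = ε × PW = 0.63 × 70.3 = 44.3 mm.

PW ≈ 70.3 mm; rainfall ≈ 44.3 mm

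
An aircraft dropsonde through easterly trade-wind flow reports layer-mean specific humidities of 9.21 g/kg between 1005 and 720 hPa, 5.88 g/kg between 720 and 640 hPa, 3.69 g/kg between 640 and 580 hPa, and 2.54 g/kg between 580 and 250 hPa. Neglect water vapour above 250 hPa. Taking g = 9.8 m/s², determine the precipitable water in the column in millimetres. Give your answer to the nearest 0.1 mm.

PW ≈ 42.4 mm

Precipitable water is the column-integrated vapour mass per unit area: PW = (1/g) Σ q̄ Δp, with q in kg/kg and Δp in Pa (1 kg/m² of water = 1 mm).
Layer 1005–720 hPa: Δp = 285 hPa = 28500 Pa, q̄ = 0.00921 kg/kg → 0.00921 × 28500 / 9.8 = 26.78 mm
Layer 720–640 hPa: Δp = 80 hPa = 8000 Pa, q̄ = 0.00588 kg/kg → 0.00588 × 8000 / 9.8 = 4.80 mm
Layer 640–580 hPa: Δp = 60 hPa = 6000 Pa, q̄ = 0.00369 kg/kg → 0.00369 × 6000 / 9.8 = 2.26 mm
Layer 580–250 hPa: Δp = 330 hPa = 33000 Pa, q̄ = 0.00254 kg/kg → 0.00254 × 33000 / 9.8 = 8.55 mm
PW = 26.78 + 4.80 + 2.26 + 8.55 = 42.39 ≈ 42.4 mm.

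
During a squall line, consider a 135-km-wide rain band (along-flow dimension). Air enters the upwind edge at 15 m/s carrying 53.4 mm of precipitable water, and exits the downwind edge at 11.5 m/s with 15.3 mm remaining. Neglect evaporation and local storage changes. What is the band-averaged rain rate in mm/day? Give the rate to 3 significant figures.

Column moisture flux per unit crosswind length is F = V × PW.
Inflow: F_in = 15 × 53.4 = 801 mm·m/s
Outflow: F_out = 11.5 × 15.3 = 175.95 mm·m/s
Steady-state rate R = (F_in − F_out)/L = (801 − 175.95) / 135000 m = 4.630e-03 mm/s.
R = 4.630e-03 × 3600 × 24 = 400 mm/day.

R ≈ 400 mm/day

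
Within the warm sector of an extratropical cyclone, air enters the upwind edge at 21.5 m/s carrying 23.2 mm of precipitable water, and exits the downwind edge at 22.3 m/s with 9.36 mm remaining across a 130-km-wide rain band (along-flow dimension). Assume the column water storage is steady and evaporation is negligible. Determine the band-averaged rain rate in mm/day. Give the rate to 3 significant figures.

Column moisture flux per unit crosswind length is F = V × PW.
Inflow: F_in = 21.5 × 23.2 = 498.8 mm·m/s
Outflow: F_out = 22.3 × 9.36 = 208.728 mm·m/s
Steady-state rate R = (F_in − F_out)/L = (498.8 − 208.728) / 130000 m = 2.231e-03 mm/s.
R = 2.231e-03 × 3600 × 24 = 193 mm/day.

R ≈ 193 mm/day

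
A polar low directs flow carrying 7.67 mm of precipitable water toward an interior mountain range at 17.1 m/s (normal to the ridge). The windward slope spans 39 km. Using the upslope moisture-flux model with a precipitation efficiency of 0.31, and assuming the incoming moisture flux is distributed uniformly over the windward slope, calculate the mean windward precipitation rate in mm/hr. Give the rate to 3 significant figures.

R ≈ 3.75 mm/hr

Incoming column moisture flux per unit ridge length: F = V × PW = 17.1 × 7.67 = 131.157 mm·m/s.
Spread over the 39 km slope with efficiency ε = 0.31: R = ε·F/W = 0.31 × 131.157 / 39000 m = 1.043e-03 mm/s.
R = 1.043e-03 × 3600 = 3.75 mm/hr.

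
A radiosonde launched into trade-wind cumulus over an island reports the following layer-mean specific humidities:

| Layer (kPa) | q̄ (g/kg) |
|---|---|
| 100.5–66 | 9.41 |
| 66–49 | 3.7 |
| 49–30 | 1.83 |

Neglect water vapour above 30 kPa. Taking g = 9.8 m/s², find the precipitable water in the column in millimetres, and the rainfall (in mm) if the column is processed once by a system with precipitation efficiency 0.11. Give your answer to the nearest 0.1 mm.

PW ≈ 43.1 mm; rainfall ≈ 4.7 mm

Precipitable water is the column-integrated vapour mass per unit area: PW = (1/g) Σ q̄ Δp, with q in kg/kg and Δp in Pa (1 kg/m² of water = 1 mm).
Layer 100.5–66 kPa: Δp = 345 hPa = 34500 Pa, q̄ = 0.00941 kg/kg → 0.00941 × 34500 / 9.8 = 33.13 mm
Layer 66–49 kPa: Δp = 170 hPa = 17000 Pa, q̄ = 0.0037 kg/kg → 0.0037 × 17000 / 9.8 = 6.42 mm
Layer 49–30 kPa: Δp = 190 hPa = 19000 Pa, q̄ = 0.00183 kg/kg → 0.00183 × 19000 / 9.8 = 3.55 mm
PW = 33.13 + 6.42 + 3.55 = 43.10 ≈ 43.1 mm.
Rainfall = ε × PW = 0.11 × 43.1 = 4.7 mm.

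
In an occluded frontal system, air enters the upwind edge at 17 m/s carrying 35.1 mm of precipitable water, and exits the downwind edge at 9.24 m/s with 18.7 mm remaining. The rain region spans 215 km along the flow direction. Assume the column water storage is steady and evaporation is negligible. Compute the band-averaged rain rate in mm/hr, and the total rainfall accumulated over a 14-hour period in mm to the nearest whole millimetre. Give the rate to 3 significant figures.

Column moisture flux per unit crosswind length is F = V × PW.
Inflow: F_in = 17 × 35.1 = 596.7 mm·m/s
Outflow: F_out = 9.24 × 18.7 = 172.788 mm·m/s
Steady-state rate R = (F_in − F_out)/L = (596.7 − 172.788) / 215000 m = 1.972e-03 mm/s.
R = 1.972e-03 × 3600 = 7.10 mm/hr.
Over 14 h: total = 7.10 × 14 = 99.4 ≈ 99 mm.

R ≈ 7.10 mm/hr; total ≈ 99 mm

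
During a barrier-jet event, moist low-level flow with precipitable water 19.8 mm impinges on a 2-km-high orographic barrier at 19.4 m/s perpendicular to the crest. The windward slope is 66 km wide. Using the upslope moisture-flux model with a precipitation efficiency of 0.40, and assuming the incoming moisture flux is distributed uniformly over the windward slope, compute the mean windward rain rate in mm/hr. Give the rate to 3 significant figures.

R ≈ 8.38 mm/hr

Incoming column moisture flux per unit ridge length: F = V × PW = 19.4 × 19.8 = 384.12 mm·m/s.
Spread over the 66 km slope with efficiency ε = 0.40: R = ε·F/W = 0.40 × 384.12 / 66000 m = 2.328e-03 mm/s.
R = 2.328e-03 × 3600 = 8.38 mm/hr.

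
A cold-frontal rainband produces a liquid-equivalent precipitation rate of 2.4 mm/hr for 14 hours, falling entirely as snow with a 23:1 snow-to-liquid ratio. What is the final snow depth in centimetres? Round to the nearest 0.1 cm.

Liquid-equivalent depth = 2.4 × 14 = 33.6 mm.
Snow depth = 33.6 mm × 23 = 772.8 mm = 77.3 cm.

snow depth ≈ 77.3 cm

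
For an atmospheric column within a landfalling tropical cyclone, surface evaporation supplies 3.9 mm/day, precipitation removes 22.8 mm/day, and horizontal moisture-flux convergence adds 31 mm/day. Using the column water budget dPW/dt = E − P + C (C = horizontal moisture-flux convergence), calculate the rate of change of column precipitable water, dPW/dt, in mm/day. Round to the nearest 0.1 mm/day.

dPW/dt ≈ 12.1 mm/day

dPW/dt = E − P + C = 3.9 − 22.8 + (31) = 12.1 mm/day.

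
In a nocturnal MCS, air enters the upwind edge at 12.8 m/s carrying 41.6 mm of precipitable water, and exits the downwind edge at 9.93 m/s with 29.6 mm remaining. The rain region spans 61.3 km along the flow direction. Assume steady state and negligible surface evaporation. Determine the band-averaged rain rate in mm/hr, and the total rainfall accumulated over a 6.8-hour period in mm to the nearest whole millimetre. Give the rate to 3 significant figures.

Column moisture flux per unit crosswind length is F = V × PW.
Inflow: F_in = 12.8 × 41.6 = 532.48 mm·m/s
Outflow: F_out = 9.93 × 29.6 = 293.928 mm·m/s
Steady-state rate R = (F_in − F_out)/L = (532.48 − 293.928) / 61300 m = 3.892e-03 mm/s.
R = 3.892e-03 × 3600 = 14.0 mm/hr.
Over 6.8 h: total = 14.0 × 6.8 = 95.2 ≈ 95 mm.

R ≈ 14.0 mm/hr; total ≈ 95 mm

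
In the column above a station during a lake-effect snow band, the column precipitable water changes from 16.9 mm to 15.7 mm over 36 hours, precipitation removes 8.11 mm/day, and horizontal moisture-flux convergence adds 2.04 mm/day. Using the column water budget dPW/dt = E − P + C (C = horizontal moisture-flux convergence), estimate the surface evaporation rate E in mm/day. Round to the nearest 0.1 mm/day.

E ≈ 5.3 mm/day

dPW/dt = (15.7 − 16.9) mm / (36/24 day) = -0.800 mm/day.
E = dPW/dt + P − C = (-0.800) + 8.11 − (2.04) = 5.3 mm/day.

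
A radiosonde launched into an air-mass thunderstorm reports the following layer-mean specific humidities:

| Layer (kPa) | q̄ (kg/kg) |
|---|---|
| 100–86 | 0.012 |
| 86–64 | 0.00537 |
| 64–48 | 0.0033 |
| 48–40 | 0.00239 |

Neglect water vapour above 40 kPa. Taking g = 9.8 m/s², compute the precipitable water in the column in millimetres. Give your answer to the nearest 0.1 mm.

Precipitable water is the column-integrated vapour mass per unit area: PW = (1/g) Σ q̄ Δp, with q in kg/kg and Δp in Pa (1 kg/m² of water = 1 mm).
Layer 100–86 kPa: Δp = 140 hPa = 14000 Pa, q̄ = 0.012 kg/kg → 0.012 × 14000 / 9.8 = 17.14 mm
Layer 86–64 kPa: Δp = 220 hPa = 22000 Pa, q̄ = 0.00537 kg/kg → 0.00537 × 22000 / 9.8 = 12.06 mm
Layer 64–48 kPa: Δp = 160 hPa = 16000 Pa, q̄ = 0.0033 kg/kg → 0.0033 × 16000 / 9.8 = 5.39 mm
Layer 48–40 kPa: Δp = 80 hPa = 8000 Pa, q̄ = 0.00239 kg/kg → 0.00239 × 8000 / 9.8 = 1.95 mm
PW = 17.14 + 12.06 + 5.39 + 1.95 = 36.54 ≈ 36.5 mm.

PW ≈ 36.5 mm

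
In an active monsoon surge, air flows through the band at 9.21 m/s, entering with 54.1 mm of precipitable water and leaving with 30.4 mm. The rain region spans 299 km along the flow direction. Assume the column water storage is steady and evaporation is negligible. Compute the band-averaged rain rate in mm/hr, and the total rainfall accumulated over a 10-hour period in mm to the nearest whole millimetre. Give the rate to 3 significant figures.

R ≈ 2.63 mm/hr; total ≈ 26 mm

Column moisture flux per unit crosswind length is F = V × PW.
Inflow: F_in = 9.21 × 54.1 = 498.261 mm·m/s
Outflow: F_out = 9.21 × 30.4 = 279.984 mm·m/s
Steady-state rate R = (F_in − F_out)/L = (498.261 − 279.984) / 299000 m = 7.300e-04 mm/s.
R = 7.300e-04 × 3600 = 2.63 mm/hr.
Over 10 h: total = 2.63 × 10 = 26.3 ≈ 26 mm.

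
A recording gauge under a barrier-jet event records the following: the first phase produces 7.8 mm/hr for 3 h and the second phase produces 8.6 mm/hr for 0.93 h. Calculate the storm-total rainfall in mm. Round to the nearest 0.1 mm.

Total = Σ Rᵢ Δtᵢ = 7.8 × 3 + 8.6 × 0.93
      = 23.4 + 7.998 = 31.4 mm.

total ≈ 31.4 mm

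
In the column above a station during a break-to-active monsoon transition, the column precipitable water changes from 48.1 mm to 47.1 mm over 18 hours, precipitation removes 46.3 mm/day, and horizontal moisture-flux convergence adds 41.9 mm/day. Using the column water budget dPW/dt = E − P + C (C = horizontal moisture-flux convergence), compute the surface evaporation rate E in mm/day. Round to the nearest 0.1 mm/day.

dPW/dt = (47.1 − 48.1) mm / (18/24 day) = -1.333 mm/day.
E = dPW/dt + P − C = (-1.333) + 46.3 − (41.9) = 3.1 mm/day.

E ≈ 3.1 mm/day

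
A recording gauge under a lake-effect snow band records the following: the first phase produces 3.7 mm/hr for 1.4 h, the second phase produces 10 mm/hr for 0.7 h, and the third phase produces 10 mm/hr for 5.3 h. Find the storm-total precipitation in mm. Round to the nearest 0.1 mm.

Total = Σ Rᵢ Δtᵢ = 3.7 × 1.4 + 10 × 0.7 + 10 × 5.3
      = 5.18 + 7 + 53 = 65.2 mm.

total ≈ 65.2 mm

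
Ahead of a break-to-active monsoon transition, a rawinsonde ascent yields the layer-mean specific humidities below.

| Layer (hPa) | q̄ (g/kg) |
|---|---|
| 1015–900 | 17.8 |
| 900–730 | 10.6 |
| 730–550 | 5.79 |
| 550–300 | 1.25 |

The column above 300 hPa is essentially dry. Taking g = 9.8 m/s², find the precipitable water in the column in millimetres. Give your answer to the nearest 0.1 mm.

PW ≈ 53.1 mm

Precipitable water is the column-integrated vapour mass per unit area: PW = (1/g) Σ q̄ Δp, with q in kg/kg and Δp in Pa (1 kg/m² of water = 1 mm).
Layer 1015–900 hPa: Δp = 115 hPa = 11500 Pa, q̄ = 0.0178 kg/kg → 0.0178 × 11500 / 9.8 = 20.89 mm
Layer 900–730 hPa: Δp = 170 hPa = 17000 Pa, q̄ = 0.0106 kg/kg → 0.0106 × 17000 / 9.8 = 18.39 mm
Layer 730–550 hPa: Δp = 180 hPa = 18000 Pa, q̄ = 0.00579 kg/kg → 0.00579 × 18000 / 9.8 = 10.63 mm
Layer 550–300 hPa: Δp = 250 hPa = 25000 Pa, q̄ = 0.00125 kg/kg → 0.00125 × 25000 / 9.8 = 3.19 mm
PW = 20.89 + 18.39 + 10.63 + 3.19 = 53.10 ≈ 53.1 mm.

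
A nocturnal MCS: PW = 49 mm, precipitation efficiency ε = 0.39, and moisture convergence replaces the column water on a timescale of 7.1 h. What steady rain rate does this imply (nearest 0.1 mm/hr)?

Each overturning extracts ε × PW = 0.39 × 49 = 19.11 mm.
Rate = ε·PW / τ = 19.11 / 7.1 h = 2.7 mm/hr.

R ≈ 2.7 mm/hr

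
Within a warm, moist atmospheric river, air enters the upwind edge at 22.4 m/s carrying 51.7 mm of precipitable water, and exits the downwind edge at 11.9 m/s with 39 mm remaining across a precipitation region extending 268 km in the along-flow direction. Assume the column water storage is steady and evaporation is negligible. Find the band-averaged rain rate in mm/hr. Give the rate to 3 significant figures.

R ≈ 9.32 mm/hr

Column moisture flux per unit crosswind length is F = V × PW.
Inflow: F_in = 22.4 × 51.7 = 1158.08 mm·m/s
Outflow: F_out = 11.9 × 39 = 464.1 mm·m/s
Steady-state rate R = (F_in − F_out)/L = (1158.08 − 464.1) / 268000 m = 2.589e-03 mm/s.
R = 2.589e-03 × 3600 = 9.32 mm/hr.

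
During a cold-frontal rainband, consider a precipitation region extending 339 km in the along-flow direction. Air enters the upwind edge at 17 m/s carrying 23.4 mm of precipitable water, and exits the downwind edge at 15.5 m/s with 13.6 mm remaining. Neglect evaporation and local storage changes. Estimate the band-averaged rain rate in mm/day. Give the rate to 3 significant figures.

R ≈ 47.7 mm/day

Column moisture flux per unit crosswind length is F = V × PW.
Inflow: F_in = 17 × 23.4 = 397.8 mm·m/s
Outflow: F_out = 15.5 × 13.6 = 210.8 mm·m/s
Steady-state rate R = (F_in − F_out)/L = (397.8 − 210.8) / 339000 m = 5.516e-04 mm/s.
R = 5.516e-04 × 3600 × 24 = 47.7 mm/day.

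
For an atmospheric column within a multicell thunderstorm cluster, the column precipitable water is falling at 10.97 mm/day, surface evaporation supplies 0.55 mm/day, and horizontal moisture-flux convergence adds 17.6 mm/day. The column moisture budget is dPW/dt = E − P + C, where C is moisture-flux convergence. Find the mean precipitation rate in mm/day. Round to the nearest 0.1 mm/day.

dPW/dt = -10.97 mm/day.
P = E + C − dPW/dt = 0.55 + (17.6) − (-10.97) = 29.1 mm/day.

P ≈ 29.1 mm/day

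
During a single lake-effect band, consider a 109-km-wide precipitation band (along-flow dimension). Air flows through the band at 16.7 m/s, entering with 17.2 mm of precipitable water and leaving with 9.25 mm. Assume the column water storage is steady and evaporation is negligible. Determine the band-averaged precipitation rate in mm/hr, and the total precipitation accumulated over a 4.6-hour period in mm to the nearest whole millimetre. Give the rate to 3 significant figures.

Column moisture flux per unit crosswind length is F = V × PW.
Inflow: F_in = 16.7 × 17.2 = 287.24 mm·m/s
Outflow: F_out = 16.7 × 9.25 = 154.475 mm·m/s
Steady-state rate R = (F_in − F_out)/L = (287.24 − 154.475) / 109000 m = 1.218e-03 mm/s.
R = 1.218e-03 × 3600 = 4.38 mm/hr.
Over 4.6 h: total = 4.38 × 4.6 = 20.148 ≈ 20 mm.

R ≈ 4.38 mm/hr; total ≈ 20 mm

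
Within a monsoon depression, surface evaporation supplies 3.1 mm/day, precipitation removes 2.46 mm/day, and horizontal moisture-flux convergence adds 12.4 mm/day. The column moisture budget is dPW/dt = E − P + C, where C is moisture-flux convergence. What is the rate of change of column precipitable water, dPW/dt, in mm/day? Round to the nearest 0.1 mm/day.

dPW/dt ≈ 13.0 mm/day

dPW/dt = E − P + C = 3.1 − 2.46 + (12.4) = 13.0 mm/day.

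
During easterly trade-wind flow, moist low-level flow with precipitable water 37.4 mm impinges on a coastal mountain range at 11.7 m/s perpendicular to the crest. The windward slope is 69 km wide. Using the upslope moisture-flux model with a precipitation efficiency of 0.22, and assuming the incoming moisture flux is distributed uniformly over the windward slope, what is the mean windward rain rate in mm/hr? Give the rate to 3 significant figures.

R ≈ 5.02 mm/hr

Incoming column moisture flux per unit ridge length: F = V × PW = 11.7 × 37.4 = 437.58 mm·m/s.
Spread over the 69 km slope with efficiency ε = 0.22: R = ε·F/W = 0.22 × 437.58 / 69000 m = 1.395e-03 mm/s.
R = 1.395e-03 × 3600 = 5.02 mm/hr.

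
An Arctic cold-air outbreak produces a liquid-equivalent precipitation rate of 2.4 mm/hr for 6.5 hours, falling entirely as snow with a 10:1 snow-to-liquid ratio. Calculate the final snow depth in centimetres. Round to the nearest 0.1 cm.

Liquid-equivalent depth = 2.4 × 6.5 = 15.6 mm.
Snow depth = 15.6 mm × 10 = 156 mm = 15.6 cm.

snow depth ≈ 15.6 cm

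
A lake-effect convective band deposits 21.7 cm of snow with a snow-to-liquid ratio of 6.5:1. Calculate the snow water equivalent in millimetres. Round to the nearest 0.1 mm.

SWE ≈ 33.4 mm

SWE = snow depth / ratio = 21.7 cm / 6.5 = 3.338 cm = 33.4 mm.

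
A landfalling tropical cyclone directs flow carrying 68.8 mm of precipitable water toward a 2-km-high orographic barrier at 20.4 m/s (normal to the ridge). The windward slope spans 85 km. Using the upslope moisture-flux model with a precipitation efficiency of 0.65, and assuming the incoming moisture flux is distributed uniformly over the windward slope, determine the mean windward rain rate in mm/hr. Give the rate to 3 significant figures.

R ≈ 38.6 mm/hr

Incoming column moisture flux per unit ridge length: F = V × PW = 20.4 × 68.8 = 1403.52 mm·m/s.
Spread over the 85 km slope with efficiency ε = 0.65: R = ε·F/W = 0.65 × 1403.52 / 85000 m = 1.073e-02 mm/s.
R = 1.073e-02 × 3600 = 38.6 mm/hr.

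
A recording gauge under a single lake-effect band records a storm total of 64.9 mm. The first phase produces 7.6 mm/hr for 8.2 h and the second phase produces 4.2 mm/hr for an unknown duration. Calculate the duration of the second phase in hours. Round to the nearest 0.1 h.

Known phases: 7.6 × 8.2 = 62.32 mm.
Remaining depth = 64.9 − 62.32 = 2.58 mm.
Duration = 2.58 / 4.2 = 0.6 h.

duration ≈ 0.6 h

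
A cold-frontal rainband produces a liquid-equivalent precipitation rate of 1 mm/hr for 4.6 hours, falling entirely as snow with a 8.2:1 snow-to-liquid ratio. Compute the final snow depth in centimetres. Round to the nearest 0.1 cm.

snow depth ≈ 3.8 cm

Liquid-equivalent depth = 1 × 4.6 = 4.6 mm.
Snow depth = 4.6 mm × 8.2 = 37.72 mm = 3.8 cm.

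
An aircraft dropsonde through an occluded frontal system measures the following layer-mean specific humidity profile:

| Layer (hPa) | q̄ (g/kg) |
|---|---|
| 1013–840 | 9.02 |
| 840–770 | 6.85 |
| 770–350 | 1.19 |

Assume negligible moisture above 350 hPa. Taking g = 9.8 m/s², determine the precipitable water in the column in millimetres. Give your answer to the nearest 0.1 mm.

PW ≈ 25.9 mm

Precipitable water is the column-integrated vapour mass per unit area: PW = (1/g) Σ q̄ Δp, with q in kg/kg and Δp in Pa (1 kg/m² of water = 1 mm).
Layer 1013–840 hPa: Δp = 173 hPa = 17300 Pa, q̄ = 0.00902 kg/kg → 0.00902 × 17300 / 9.8 = 15.92 mm
Layer 840–770 hPa: Δp = 70 hPa = 7000 Pa, q̄ = 0.00685 kg/kg → 0.00685 × 7000 / 9.8 = 4.89 mm
Layer 770–350 hPa: Δp = 420 hPa = 42000 Pa, q̄ = 0.00119 kg/kg → 0.00119 × 42000 / 9.8 = 5.10 mm
PW = 15.92 + 4.89 + 5.10 = 25.91 ≈ 25.9 mm.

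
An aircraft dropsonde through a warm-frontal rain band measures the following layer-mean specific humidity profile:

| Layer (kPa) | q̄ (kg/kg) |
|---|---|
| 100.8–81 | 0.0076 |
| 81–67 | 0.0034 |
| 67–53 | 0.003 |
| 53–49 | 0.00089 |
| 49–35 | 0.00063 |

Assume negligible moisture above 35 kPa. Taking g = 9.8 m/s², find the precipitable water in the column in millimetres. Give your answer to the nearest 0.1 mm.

Precipitable water is the column-integrated vapour mass per unit area: PW = (1/g) Σ q̄ Δp, with q in kg/kg and Δp in Pa (1 kg/m² of water = 1 mm).
Layer 100.8–81 kPa: Δp = 198 hPa = 19800 Pa, q̄ = 0.0076 kg/kg → 0.0076 × 19800 / 9.8 = 15.36 mm
Layer 81–67 kPa: Δp = 140 hPa = 14000 Pa, q̄ = 0.0034 kg/kg → 0.0034 × 14000 / 9.8 = 4.86 mm
Layer 67–53 kPa: Δp = 140 hPa = 14000 Pa, q̄ = 0.003 kg/kg → 0.003 × 14000 / 9.8 = 4.29 mm
Layer 53–49 kPa: Δp = 40 hPa = 4000 Pa, q̄ = 0.00089 kg/kg → 0.00089 × 4000 / 9.8 = 0.36 mm
Layer 49–35 kPa: Δp = 140 hPa = 14000 Pa, q̄ = 0.00063 kg/kg → 0.00063 × 14000 / 9.8 = 0.90 mm
PW = 15.36 + 4.86 + 4.29 + 0.36 + 0.90 = 25.77 ≈ 25.8 mm.

PW ≈ 25.8 mm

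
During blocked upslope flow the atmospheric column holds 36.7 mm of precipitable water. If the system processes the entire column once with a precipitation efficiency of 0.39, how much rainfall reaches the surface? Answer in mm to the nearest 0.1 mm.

Rainfall = ε × PW = 0.39 × 36.7 = 14.3 mm.

rainfall ≈ 14.3 mm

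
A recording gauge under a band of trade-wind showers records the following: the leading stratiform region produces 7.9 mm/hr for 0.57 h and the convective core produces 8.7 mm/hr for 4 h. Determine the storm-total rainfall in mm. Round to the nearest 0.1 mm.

total ≈ 39.3 mm

Total = Σ Rᵢ Δtᵢ = 7.9 × 0.57 + 8.7 × 4
      = 4.503 + 34.8 = 39.3 mm.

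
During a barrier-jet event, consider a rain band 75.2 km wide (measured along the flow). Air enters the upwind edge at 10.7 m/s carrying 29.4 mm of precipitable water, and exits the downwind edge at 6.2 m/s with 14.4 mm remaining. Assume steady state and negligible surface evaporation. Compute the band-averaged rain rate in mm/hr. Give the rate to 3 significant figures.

Column moisture flux per unit crosswind length is F = V × PW.
Inflow: F_in = 10.7 × 29.4 = 314.58 mm·m/s
Outflow: F_out = 6.2 × 14.4 = 89.28 mm·m/s
Steady-state rate R = (F_in − F_out)/L = (314.58 − 89.28) / 75200 m = 2.996e-03 mm/s.
R = 2.996e-03 × 3600 = 10.8 mm/hr.

R ≈ 10.8 mm/hr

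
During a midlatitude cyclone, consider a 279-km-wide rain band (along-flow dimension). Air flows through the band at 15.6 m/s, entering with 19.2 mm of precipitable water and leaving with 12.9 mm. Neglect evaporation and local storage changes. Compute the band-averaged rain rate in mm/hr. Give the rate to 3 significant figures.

R ≈ 1.27 mm/hr

Column moisture flux per unit crosswind length is F = V × PW.
Inflow: F_in = 15.6 × 19.2 = 299.52 mm·m/s
Outflow: F_out = 15.6 × 12.9 = 201.24 mm·m/s
Steady-state rate R = (F_in − F_out)/L = (299.52 − 201.24) / 279000 m = 3.523e-04 mm/s.
R = 3.523e-04 × 3600 = 1.27 mm/hr.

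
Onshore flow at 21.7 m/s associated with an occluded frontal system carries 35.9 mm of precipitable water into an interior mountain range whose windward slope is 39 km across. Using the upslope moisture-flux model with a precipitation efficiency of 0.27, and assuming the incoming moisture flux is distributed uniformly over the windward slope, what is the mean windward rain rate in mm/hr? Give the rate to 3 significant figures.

Incoming column moisture flux per unit ridge length: F = V × PW = 21.7 × 35.9 = 779.03 mm·m/s.
Spread over the 39 km slope with efficiency ε = 0.27: R = ε·F/W = 0.27 × 779.03 / 39000 m = 5.393e-03 mm/s.
R = 5.393e-03 × 3600 = 19.4 mm/hr.

R ≈ 19.4 mm/hr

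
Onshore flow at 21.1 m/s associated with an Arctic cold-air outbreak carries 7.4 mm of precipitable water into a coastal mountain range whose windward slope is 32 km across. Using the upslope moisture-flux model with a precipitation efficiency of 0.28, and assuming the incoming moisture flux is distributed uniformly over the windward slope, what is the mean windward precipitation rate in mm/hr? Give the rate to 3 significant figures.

Incoming column moisture flux per unit ridge length: F = V × PW = 21.1 × 7.4 = 156.14 mm·m/s.
Spread over the 32 km slope with efficiency ε = 0.28: R = ε·F/W = 0.28 × 156.14 / 32000 m = 1.366e-03 mm/s.
R = 1.366e-03 × 3600 = 4.92 mm/hr.

R ≈ 4.92 mm/hr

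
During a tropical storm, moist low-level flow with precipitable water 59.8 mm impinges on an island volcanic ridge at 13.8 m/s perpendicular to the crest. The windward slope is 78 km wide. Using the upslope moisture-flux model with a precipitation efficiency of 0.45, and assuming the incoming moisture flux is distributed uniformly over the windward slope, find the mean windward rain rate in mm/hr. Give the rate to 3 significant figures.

R ≈ 17.1 mm/hr

Incoming column moisture flux per unit ridge length: F = V × PW = 13.8 × 59.8 = 825.24 mm·m/s.
Spread over the 78 km slope with efficiency ε = 0.45: R = ε·F/W = 0.45 × 825.24 / 78000 m = 4.761e-03 mm/s.
R = 4.761e-03 × 3600 = 17.1 mm/hr.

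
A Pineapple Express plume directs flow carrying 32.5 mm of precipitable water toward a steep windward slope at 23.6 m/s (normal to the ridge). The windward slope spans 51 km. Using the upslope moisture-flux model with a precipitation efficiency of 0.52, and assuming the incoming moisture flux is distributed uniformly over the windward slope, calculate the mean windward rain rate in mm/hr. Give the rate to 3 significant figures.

Incoming column moisture flux per unit ridge length: F = V × PW = 23.6 × 32.5 = 767 mm·m/s.
Spread over the 51 km slope with efficiency ε = 0.52: R = ε·F/W = 0.52 × 767 / 51000 m = 7.820e-03 mm/s.
R = 7.820e-03 × 3600 = 28.2 mm/hr.

R ≈ 28.2 mm/hr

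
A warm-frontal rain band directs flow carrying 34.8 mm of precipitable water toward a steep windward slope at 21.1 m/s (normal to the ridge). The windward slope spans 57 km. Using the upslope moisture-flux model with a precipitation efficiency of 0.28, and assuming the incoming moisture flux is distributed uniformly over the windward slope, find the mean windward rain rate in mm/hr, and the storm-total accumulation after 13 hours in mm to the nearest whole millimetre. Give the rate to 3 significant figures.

R ≈ 13.0 mm/hr; total ≈ 169 mm

Incoming column moisture flux per unit ridge length: F = V × PW = 21.1 × 34.8 = 734.28 mm·m/s.
Spread over the 57 km slope with efficiency ε = 0.28: R = ε·F/W = 0.28 × 734.28 / 57000 m = 3.607e-03 mm/s.
R = 3.607e-03 × 3600 = 13.0 mm/hr.
Over 13 h: total = 13.0 × 13 = 169 mm.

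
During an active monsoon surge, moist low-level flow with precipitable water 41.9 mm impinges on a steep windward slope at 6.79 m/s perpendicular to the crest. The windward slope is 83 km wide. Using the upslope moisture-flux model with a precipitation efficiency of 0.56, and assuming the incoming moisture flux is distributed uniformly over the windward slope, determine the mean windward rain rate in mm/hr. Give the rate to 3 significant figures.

R ≈ 6.91 mm/hr

Incoming column moisture flux per unit ridge length: F = V × PW = 6.79 × 41.9 = 284.501 mm·m/s.
Spread over the 83 km slope with efficiency ε = 0.56: R = ε·F/W = 0.56 × 284.501 / 83000 m = 1.920e-03 mm/s.
R = 1.920e-03 × 3600 = 6.91 mm/hr.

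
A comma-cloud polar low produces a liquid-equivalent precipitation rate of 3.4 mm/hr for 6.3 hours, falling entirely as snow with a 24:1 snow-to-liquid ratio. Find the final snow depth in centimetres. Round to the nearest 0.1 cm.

Liquid-equivalent depth = 3.4 × 6.3 = 21.42 mm.
Snow depth = 21.42 mm × 24 = 514.08 mm = 51.4 cm.

snow depth ≈ 51.4 cm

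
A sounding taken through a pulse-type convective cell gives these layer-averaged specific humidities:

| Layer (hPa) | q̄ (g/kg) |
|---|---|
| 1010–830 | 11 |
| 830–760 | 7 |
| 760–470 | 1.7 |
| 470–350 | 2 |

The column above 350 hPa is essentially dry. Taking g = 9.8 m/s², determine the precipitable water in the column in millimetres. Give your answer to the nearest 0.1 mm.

Precipitable water is the column-integrated vapour mass per unit area: PW = (1/g) Σ q̄ Δp, with q in kg/kg and Δp in Pa (1 kg/m² of water = 1 mm).
Layer 1010–830 hPa: Δp = 180 hPa = 18000 Pa, q̄ = 0.011 kg/kg → 0.011 × 18000 / 9.8 = 20.20 mm
Layer 830–760 hPa: Δp = 70 hPa = 7000 Pa, q̄ = 0.007 kg/kg → 0.007 × 7000 / 9.8 = 5.00 mm
Layer 760–470 hPa: Δp = 290 hPa = 29000 Pa, q̄ = 0.0017 kg/kg → 0.0017 × 29000 / 9.8 = 5.03 mm
Layer 470–350 hPa: Δp = 120 hPa = 12000 Pa, q̄ = 0.002 kg/kg → 0.002 × 12000 / 9.8 = 2.45 mm
PW = 20.20 + 5.00 + 5.03 + 2.45 = 32.68 ≈ 32.7 mm.

PW ≈ 32.7 mm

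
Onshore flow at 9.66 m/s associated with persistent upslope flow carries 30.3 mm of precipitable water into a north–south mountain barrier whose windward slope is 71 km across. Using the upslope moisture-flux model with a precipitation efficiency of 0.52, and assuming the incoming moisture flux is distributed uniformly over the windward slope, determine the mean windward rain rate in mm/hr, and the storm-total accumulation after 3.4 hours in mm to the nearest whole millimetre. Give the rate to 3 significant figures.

Incoming column moisture flux per unit ridge length: F = V × PW = 9.66 × 30.3 = 292.698 mm·m/s.
Spread over the 71 km slope with efficiency ε = 0.52: R = ε·F/W = 0.52 × 292.698 / 71000 m = 2.144e-03 mm/s.
R = 2.144e-03 × 3600 = 7.72 mm/hr.
Over 3.4 h: total = 7.72 × 3.4 = 26.248 ≈ 26 mm.

R ≈ 7.72 mm/hr; total ≈ 26 mm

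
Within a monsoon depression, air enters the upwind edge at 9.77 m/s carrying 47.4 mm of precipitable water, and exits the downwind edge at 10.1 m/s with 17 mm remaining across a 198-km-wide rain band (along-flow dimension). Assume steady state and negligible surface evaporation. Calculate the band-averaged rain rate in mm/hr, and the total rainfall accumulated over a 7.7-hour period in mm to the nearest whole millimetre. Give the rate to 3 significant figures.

Column moisture flux per unit crosswind length is F = V × PW.
Inflow: F_in = 9.77 × 47.4 = 463.098 mm·m/s
Outflow: F_out = 10.1 × 17 = 171.7 mm·m/s
Steady-state rate R = (F_in − F_out)/L = (463.098 − 171.7) / 198000 m = 1.472e-03 mm/s.
R = 1.472e-03 × 3600 = 5.30 mm/hr.
Over 7.7 h: total = 5.30 × 7.7 = 40.81 ≈ 41 mm.

R ≈ 5.30 mm/hr; total ≈ 41 mm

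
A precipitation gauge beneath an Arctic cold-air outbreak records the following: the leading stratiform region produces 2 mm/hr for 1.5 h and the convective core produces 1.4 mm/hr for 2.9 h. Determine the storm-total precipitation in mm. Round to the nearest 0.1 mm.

total ≈ 7.1 mm

Total = Σ Rᵢ Δtᵢ = 2 × 1.5 + 1.4 × 2.9
      = 3 + 4.06 = 7.1 mm.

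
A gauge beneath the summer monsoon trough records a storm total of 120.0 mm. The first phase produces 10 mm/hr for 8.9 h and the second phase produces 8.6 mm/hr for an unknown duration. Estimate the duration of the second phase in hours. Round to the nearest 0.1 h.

duration ≈ 3.6 h

Known phases: 10 × 8.9 = 89 mm.
Remaining depth = 120.0 − 89 = 31 mm.
Duration = 31 / 8.6 = 3.6 h.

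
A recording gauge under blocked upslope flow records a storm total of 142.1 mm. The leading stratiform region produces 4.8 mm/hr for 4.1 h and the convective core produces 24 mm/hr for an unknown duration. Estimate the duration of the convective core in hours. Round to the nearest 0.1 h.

Known phases: 4.8 × 4.1 = 19.68 mm.
Remaining depth = 142.1 − 19.68 = 122.42 mm.
Duration = 122.42 / 24 = 5.1 h.

duration ≈ 5.1 h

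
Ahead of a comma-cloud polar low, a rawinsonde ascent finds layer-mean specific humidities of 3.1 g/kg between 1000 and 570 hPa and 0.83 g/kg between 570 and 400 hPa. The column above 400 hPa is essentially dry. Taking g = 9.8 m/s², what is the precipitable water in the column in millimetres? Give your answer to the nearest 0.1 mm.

PW ≈ 15.0 mm

Precipitable water is the column-integrated vapour mass per unit area: PW = (1/g) Σ q̄ Δp, with q in kg/kg and Δp in Pa (1 kg/m² of water = 1 mm).
Layer 1000–570 hPa: Δp = 430 hPa = 43000 Pa, q̄ = 0.0031 kg/kg → 0.0031 × 43000 / 9.8 = 13.60 mm
Layer 570–400 hPa: Δp = 170 hPa = 17000 Pa, q̄ = 0.00083 kg/kg → 0.00083 × 17000 / 9.8 = 1.44 mm
PW = 13.60 + 1.44 = 15.04 ≈ 15.0 mm.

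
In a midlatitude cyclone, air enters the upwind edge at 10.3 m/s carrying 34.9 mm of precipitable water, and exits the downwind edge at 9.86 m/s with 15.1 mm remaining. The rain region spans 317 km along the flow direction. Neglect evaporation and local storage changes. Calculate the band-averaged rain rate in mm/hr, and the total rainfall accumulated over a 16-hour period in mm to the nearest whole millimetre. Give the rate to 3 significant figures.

Column moisture flux per unit crosswind length is F = V × PW.
Inflow: F_in = 10.3 × 34.9 = 359.47 mm·m/s
Outflow: F_out = 9.86 × 15.1 = 148.886 mm·m/s
Steady-state rate R = (F_in − F_out)/L = (359.47 − 148.886) / 317000 m = 6.643e-04 mm/s.
R = 6.643e-04 × 3600 = 2.39 mm/hr.
Over 16 h: total = 2.39 × 16 = 38.24 ≈ 38 mm.

R ≈ 2.39 mm/hr; total ≈ 38 mm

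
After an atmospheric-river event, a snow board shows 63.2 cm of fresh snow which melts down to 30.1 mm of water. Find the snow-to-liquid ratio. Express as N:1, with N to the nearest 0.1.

ratio ≈ 21.0

Ratio = snow depth / SWE = 632 mm / 30.1 mm = 21.0, i.e. 21.0:1.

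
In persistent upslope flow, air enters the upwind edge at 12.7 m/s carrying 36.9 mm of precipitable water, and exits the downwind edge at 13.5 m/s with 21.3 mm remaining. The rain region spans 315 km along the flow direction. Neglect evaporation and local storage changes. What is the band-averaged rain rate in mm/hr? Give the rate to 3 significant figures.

Column moisture flux per unit crosswind length is F = V × PW.
Inflow: F_in = 12.7 × 36.9 = 468.63 mm·m/s
Outflow: F_out = 13.5 × 21.3 = 287.55 mm·m/s
Steady-state rate R = (F_in − F_out)/L = (468.63 − 287.55) / 315000 m = 5.749e-04 mm/s.
R = 5.749e-04 × 3600 = 2.07 mm/hr.

R ≈ 2.07 mm/hr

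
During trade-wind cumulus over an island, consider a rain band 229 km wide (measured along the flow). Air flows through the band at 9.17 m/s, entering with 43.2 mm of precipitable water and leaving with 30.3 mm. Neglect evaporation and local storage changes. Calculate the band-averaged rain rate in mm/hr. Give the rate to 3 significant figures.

R ≈ 1.86 mm/hr

Column moisture flux per unit crosswind length is F = V × PW.
Inflow: F_in = 9.17 × 43.2 = 396.144 mm·m/s
Outflow: F_out = 9.17 × 30.3 = 277.851 mm·m/s
Steady-state rate R = (F_in − F_out)/L = (396.144 − 277.851) / 229000 m = 5.166e-04 mm/s.
R = 5.166e-04 × 3600 = 1.86 mm/hr.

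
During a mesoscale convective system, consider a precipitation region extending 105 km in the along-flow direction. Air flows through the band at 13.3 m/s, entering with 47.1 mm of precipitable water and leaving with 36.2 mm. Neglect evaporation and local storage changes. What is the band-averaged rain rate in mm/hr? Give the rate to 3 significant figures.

Column moisture flux per unit crosswind length is F = V × PW.
Inflow: F_in = 13.3 × 47.1 = 626.43 mm·m/s
Outflow: F_out = 13.3 × 36.2 = 481.46 mm·m/s
Steady-state rate R = (F_in − F_out)/L = (626.43 − 481.46) / 105000 m = 1.381e-03 mm/s.
R = 1.381e-03 × 3600 = 4.97 mm/hr.

R ≈ 4.97 mm/hr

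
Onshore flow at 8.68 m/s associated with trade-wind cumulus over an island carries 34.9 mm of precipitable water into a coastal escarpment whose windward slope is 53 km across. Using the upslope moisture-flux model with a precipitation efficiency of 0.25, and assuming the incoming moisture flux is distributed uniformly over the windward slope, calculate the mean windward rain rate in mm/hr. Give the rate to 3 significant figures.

R ≈ 5.14 mm/hr

Incoming column moisture flux per unit ridge length: F = V × PW = 8.68 × 34.9 = 302.932 mm·m/s.
Spread over the 53 km slope with efficiency ε = 0.25: R = ε·F/W = 0.25 × 302.932 / 53000 m = 1.429e-03 mm/s.
R = 1.429e-03 × 3600 = 5.14 mm/hr.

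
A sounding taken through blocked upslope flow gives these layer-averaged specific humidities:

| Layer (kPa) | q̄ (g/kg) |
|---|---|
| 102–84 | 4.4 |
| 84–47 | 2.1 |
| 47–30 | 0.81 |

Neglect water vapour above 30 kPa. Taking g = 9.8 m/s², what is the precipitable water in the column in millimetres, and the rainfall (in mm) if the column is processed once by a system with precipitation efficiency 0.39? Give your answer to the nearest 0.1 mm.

PW ≈ 17.4 mm; rainfall ≈ 6.8 mm

Precipitable water is the column-integrated vapour mass per unit area: PW = (1/g) Σ q̄ Δp, with q in kg/kg and Δp in Pa (1 kg/m² of water = 1 mm).
Layer 102–84 kPa: Δp = 180 hPa = 18000 Pa, q̄ = 0.0044 kg/kg → 0.0044 × 18000 / 9.8 = 8.08 mm
Layer 84–47 kPa: Δp = 370 hPa = 37000 Pa, q̄ = 0.0021 kg/kg → 0.0021 × 37000 / 9.8 = 7.93 mm
Layer 47–30 kPa: Δp = 170 hPa = 17000 Pa, q̄ = 0.00081 kg/kg → 0.00081 × 17000 / 9.8 = 1.41 mm
PW = 8.08 + 7.93 + 1.41 = 17.42 ≈ 17.4 mm.
Rainfall = ε × PW = 0.39 × 17.4 = 6.8 mm.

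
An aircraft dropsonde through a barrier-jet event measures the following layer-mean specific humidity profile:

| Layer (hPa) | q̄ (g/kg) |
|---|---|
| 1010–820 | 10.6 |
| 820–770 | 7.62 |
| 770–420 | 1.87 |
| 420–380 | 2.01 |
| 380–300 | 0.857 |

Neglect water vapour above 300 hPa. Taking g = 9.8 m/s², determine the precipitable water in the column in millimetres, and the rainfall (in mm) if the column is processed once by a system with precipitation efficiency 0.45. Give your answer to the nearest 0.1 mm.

PW ≈ 32.6 mm; rainfall ≈ 14.7 mm

Precipitable water is the column-integrated vapour mass per unit area: PW = (1/g) Σ q̄ Δp, with q in kg/kg and Δp in Pa (1 kg/m² of water = 1 mm).
Layer 1010–820 hPa: Δp = 190 hPa = 19000 Pa, q̄ = 0.0106 kg/kg → 0.0106 × 19000 / 9.8 = 20.55 mm
Layer 820–770 hPa: Δp = 50 hPa = 5000 Pa, q̄ = 0.00762 kg/kg → 0.00762 × 5000 / 9.8 = 3.89 mm
Layer 770–420 hPa: Δp = 350 hPa = 35000 Pa, q̄ = 0.00187 kg/kg → 0.00187 × 35000 / 9.8 = 6.68 mm
Layer 420–380 hPa: Δp = 40 hPa = 4000 Pa, q̄ = 0.00201 kg/kg → 0.00201 × 4000 / 9.8 = 0.82 mm
Layer 380–300 hPa: Δp = 80 hPa = 8000 Pa, q̄ = 0.000857 kg/kg → 0.000857 × 8000 / 9.8 = 0.70 mm
PW = 20.55 + 3.89 + 6.68 + 0.82 + 0.70 = 32.64 ≈ 32.6 mm.
Rainfall = ε × PW = 0.45 × 32.6 = 14.7 mm.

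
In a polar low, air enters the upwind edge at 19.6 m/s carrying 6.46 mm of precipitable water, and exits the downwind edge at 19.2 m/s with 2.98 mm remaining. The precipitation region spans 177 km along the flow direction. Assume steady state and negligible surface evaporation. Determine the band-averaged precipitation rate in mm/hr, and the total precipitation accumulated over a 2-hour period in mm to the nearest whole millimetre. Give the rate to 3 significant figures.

R ≈ 1.41 mm/hr; total ≈ 3 mm

Column moisture flux per unit crosswind length is F = V × PW.
Inflow: F_in = 19.6 × 6.46 = 126.616 mm·m/s
Outflow: F_out = 19.2 × 2.98 = 57.216 mm·m/s
Steady-state rate R = (F_in − F_out)/L = (126.616 − 57.216) / 177000 m = 3.921e-04 mm/s.
R = 3.921e-04 × 3600 = 1.41 mm/hr.
Over 2 h: total = 1.41 × 2 = 2.82 ≈ 3 mm.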